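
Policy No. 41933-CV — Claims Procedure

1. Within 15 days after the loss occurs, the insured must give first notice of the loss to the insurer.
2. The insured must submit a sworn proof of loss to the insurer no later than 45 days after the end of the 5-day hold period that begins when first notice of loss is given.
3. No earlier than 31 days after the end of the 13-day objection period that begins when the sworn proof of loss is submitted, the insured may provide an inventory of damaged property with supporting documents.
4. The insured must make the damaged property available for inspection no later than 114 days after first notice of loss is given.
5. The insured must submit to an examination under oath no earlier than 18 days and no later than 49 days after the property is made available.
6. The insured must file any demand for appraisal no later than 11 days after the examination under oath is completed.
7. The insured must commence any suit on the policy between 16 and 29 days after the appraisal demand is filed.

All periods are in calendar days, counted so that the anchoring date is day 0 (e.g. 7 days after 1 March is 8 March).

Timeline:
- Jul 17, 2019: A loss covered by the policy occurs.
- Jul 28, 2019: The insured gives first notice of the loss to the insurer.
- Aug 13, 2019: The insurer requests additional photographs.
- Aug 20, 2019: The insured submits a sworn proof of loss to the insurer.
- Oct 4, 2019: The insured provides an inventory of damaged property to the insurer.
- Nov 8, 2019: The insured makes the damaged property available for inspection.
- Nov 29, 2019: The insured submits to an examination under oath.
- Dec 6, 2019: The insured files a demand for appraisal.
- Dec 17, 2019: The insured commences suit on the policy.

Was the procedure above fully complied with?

No

(1) due by Jul 17, 2019 + 15 days = Aug 1, 2019; done Jul 28, 2019 — timely.
(2) due by Aug 2, 2019 + 45 days = Sep 16, 2019; done Aug 20, 2019 — timely.
(3) permitted from Sep 2, 2019 + 31 days = Oct 3, 2019 onward; done Oct 4, 2019, after the minimum wait.
(4) due by Jul 28, 2019 + 114 days = Nov 19, 2019; completed Nov 8, 2019, before the deadline.
(5) the permitted window runs from Nov 8, 2019 + 18 = Nov 26, 2019 to Nov 8, 2019 + 49 = Dec 27, 2019; done Nov 29, 2019 — within the window.
(6) due by Nov 29, 2019 + 11 days = Dec 10, 2019; completed Dec 6, 2019, before the deadline.
(7) the permitted window runs from Dec 6, 2019 + 16 = Dec 22, 2019 to Dec 6, 2019 + 29 = Jan 4, 2020; Dec 17, 2019 is 5 days too early.
The procedure was therefore not followed at step 7.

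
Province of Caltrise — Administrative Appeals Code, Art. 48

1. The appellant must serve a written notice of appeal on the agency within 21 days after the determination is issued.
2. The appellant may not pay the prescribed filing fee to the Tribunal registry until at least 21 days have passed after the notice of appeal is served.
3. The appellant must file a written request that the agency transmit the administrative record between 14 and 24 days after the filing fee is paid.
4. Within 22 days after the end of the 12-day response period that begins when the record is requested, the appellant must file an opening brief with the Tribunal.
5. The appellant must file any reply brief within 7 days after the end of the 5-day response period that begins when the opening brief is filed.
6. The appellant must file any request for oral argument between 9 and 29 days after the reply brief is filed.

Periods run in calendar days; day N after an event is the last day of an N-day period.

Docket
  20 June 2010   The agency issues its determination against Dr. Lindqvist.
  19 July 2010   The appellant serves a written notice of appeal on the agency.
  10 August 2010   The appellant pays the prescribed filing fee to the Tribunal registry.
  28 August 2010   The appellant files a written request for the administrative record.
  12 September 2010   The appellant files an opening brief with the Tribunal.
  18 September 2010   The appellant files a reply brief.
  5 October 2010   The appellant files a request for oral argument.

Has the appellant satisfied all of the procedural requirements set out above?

No

Step 1: 21 days after 20 June 2010 (when the determination is issued) is 11 July 2010; 19 July 2010 misses that deadline by 8 days.
The procedure was therefore not followed at step 1.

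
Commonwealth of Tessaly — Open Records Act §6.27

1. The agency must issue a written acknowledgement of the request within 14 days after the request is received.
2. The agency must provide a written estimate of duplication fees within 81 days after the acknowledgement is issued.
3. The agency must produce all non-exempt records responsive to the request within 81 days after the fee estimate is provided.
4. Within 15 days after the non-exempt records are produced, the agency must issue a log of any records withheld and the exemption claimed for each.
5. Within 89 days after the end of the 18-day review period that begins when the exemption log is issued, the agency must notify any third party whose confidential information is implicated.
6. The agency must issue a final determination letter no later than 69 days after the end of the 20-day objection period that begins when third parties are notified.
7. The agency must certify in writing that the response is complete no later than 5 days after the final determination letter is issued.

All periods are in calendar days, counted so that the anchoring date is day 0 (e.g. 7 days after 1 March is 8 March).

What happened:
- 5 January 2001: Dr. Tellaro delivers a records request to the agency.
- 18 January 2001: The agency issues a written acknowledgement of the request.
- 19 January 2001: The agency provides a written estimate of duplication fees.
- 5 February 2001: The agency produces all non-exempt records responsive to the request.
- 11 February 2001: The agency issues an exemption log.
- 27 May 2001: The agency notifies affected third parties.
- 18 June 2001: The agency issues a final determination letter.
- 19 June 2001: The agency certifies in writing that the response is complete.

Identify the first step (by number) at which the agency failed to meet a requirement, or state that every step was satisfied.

None — every step was satisfied

(1) due by 5 January 2001 + 14 days = 19 January 2001; completed 18 January 2001, before the deadline.
(2) due by 18 January 2001 + 81 days = 9 April 2001; done 19 January 2001 — timely.
(3) due by 19 January 2001 + 81 days = 10 April 2001; completed 5 February 2001, before the deadline.
(4) due by 5 February 2001 + 15 days = 20 February 2001; 11 February 2001 is within that limit.
(5) due by 1 March 2001 + 89 days = 29 May 2001; 27 May 2001 is within that limit.
(6) due by 16 June 2001 + 69 days = 24 August 2001; completed 18 June 2001, before the deadline.
(7) due by 18 June 2001 + 5 days = 23 June 2001; completed 19 June 2001, before the deadline.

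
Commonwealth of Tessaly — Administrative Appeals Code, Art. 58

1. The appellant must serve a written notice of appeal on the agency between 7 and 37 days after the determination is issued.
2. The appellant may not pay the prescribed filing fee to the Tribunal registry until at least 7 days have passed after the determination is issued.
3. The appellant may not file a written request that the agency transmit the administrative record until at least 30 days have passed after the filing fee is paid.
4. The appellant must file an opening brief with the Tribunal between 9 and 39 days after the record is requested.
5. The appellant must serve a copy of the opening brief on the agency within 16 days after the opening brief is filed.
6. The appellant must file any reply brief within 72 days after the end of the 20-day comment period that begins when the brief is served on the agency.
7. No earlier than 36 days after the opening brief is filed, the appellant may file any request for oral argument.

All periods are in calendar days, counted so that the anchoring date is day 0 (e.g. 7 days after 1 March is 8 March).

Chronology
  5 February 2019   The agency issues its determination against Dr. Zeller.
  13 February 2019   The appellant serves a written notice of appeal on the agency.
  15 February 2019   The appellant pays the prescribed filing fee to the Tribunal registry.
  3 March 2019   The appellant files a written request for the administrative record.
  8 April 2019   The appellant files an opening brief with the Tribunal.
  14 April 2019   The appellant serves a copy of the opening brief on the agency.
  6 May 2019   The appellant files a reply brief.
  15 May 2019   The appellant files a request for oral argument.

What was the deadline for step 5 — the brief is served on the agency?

24 April 2019

Step 5 runs from 8 April 2019, when the opening brief is filed. 16 days after 8 April 2019 is 24 April 2019.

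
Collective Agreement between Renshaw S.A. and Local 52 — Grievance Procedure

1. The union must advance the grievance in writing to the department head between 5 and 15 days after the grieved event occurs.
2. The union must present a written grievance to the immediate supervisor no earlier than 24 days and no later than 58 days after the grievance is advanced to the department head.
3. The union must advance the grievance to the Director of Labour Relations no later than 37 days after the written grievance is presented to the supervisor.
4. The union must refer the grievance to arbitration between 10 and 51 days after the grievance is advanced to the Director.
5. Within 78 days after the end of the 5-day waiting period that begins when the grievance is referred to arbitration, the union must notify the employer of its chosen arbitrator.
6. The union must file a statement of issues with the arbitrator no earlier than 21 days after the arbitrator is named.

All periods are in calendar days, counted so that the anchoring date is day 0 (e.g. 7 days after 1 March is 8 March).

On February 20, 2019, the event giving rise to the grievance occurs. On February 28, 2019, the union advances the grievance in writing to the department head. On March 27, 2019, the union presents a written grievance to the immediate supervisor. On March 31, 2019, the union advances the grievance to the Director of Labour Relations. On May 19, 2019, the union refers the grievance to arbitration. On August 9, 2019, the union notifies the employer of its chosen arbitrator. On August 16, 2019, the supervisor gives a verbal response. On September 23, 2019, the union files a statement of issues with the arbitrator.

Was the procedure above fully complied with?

Yes

(1) the permitted window runs from February 20, 2019 + 5 = February 25, 2019 to February 20, 2019 + 15 = March 7, 2019; February 28, 2019 falls inside that range.
(2) the permitted window runs from February 28, 2019 + 24 = March 24, 2019 to February 28, 2019 + 58 = April 27, 2019; done March 27, 2019, which is between those dates.
(3) due by March 27, 2019 + 37 days = May 3, 2019; completed March 31, 2019, before the deadline.
(4) the permitted window runs from March 31, 2019 + 10 = April 10, 2019 to March 31, 2019 + 51 = May 21, 2019; done May 19, 2019 — within the window.
(5) due by May 24, 2019 + 78 days = August 10, 2019; August 9, 2019 is within that limit.
(6) permitted from August 9, 2019 + 21 days = August 30, 2019 onward; done September 23, 2019, after the minimum wait.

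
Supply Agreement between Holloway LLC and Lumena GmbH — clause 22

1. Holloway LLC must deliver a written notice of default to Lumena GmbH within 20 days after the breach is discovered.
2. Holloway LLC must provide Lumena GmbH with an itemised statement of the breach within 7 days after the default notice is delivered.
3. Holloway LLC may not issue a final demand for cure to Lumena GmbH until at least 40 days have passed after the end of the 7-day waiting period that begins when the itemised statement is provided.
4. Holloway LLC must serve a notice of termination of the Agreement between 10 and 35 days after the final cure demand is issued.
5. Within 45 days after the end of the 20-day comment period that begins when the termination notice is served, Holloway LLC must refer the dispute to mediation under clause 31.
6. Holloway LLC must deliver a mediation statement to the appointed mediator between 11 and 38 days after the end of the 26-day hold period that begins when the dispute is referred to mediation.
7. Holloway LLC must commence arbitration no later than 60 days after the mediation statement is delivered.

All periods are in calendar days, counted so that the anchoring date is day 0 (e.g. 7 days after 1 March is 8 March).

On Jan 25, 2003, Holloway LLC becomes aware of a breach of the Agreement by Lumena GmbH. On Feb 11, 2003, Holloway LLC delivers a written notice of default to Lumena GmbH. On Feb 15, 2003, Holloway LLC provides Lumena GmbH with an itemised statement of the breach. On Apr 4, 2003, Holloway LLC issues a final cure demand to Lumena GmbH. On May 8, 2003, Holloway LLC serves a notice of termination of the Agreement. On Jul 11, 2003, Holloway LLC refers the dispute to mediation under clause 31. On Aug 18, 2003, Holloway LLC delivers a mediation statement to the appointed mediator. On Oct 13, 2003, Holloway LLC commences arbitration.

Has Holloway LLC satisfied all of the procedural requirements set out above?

(1) due by Jan 25, 2003 + 20 days = Feb 14, 2003; done Feb 11, 2003 — timely.
(2) due by Feb 11, 2003 + 7 days = Feb 18, 2003; Feb 15, 2003 is within that limit.
(3) permitted from Feb 22, 2003 + 40 days = Apr 3, 2003 onward; done Apr 4, 2003, after the minimum wait.
(4) the permitted window runs from Apr 4, 2003 + 10 = Apr 14, 2003 to Apr 4, 2003 + 35 = May 9, 2003; May 8, 2003 falls inside that range.
(5) due by May 28, 2003 + 45 days = Jul 12, 2003; done Jul 11, 2003 — timely.
(6) the permitted window runs from Aug 6, 2003 + 11 = Aug 17, 2003 to Aug 6, 2003 + 38 = Sep 13, 2003; done Aug 18, 2003, which is between those dates.
(7) due by Aug 18, 2003 + 60 days = Oct 17, 2003; Oct 13, 2003 is within that limit.

Yes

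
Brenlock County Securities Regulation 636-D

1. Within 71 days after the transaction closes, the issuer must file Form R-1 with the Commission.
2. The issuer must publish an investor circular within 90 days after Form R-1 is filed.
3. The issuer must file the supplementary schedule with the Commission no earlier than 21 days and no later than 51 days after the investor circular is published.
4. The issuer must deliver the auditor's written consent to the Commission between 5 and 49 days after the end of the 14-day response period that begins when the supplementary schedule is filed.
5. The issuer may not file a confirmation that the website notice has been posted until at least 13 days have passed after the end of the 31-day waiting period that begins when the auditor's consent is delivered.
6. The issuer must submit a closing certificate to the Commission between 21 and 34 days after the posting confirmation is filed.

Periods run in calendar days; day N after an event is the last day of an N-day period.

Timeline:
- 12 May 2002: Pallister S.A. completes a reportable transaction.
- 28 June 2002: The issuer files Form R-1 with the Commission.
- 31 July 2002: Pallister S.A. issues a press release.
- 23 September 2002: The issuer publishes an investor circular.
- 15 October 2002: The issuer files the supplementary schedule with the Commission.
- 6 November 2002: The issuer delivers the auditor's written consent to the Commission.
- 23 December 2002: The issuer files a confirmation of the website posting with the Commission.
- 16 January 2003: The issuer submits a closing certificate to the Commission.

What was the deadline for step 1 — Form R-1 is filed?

Step 1 runs from 12 May 2002, when the transaction closes. 71 days after 12 May 2002 is 22 July 2002.

22 July 2002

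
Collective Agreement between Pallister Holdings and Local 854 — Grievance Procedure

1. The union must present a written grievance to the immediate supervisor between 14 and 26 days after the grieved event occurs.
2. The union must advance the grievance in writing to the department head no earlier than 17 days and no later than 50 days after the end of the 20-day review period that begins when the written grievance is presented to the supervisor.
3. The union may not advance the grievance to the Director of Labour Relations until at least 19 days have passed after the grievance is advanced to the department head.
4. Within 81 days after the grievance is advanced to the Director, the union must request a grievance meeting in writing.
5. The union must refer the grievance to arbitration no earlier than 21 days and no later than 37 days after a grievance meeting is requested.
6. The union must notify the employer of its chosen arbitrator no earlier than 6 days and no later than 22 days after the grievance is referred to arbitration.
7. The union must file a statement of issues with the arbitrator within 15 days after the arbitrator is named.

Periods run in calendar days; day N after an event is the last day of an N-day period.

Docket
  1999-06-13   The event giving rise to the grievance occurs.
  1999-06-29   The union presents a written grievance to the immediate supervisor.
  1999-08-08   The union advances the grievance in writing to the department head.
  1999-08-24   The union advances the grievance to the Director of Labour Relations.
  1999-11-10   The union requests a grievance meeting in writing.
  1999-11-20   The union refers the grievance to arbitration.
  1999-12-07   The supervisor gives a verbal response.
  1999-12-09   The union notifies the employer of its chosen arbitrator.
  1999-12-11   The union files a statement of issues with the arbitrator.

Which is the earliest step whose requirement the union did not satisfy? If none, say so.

Step 3

Step 1 — 14 and 26 days from 1999-06-13 (when the grieved event occurs) are 1999-06-27 and 1999-07-09 respectively; 1999-06-29 falls inside that range.
Step 2 — 17 and 50 days from 1999-07-19 (end of the 20-day review period, which began when the written grievance is presented to the supervisor on 1999-06-29) are 1999-08-05 and 1999-09-07 respectively; 1999-08-08 falls inside that range.
Step 3 — must wait 19 days from 1999-08-08 (when the grievance is advanced to the department head), so not before 1999-08-27; 1999-08-24 is 3 days before the earliest permitted date.
That is the first point of non-compliance.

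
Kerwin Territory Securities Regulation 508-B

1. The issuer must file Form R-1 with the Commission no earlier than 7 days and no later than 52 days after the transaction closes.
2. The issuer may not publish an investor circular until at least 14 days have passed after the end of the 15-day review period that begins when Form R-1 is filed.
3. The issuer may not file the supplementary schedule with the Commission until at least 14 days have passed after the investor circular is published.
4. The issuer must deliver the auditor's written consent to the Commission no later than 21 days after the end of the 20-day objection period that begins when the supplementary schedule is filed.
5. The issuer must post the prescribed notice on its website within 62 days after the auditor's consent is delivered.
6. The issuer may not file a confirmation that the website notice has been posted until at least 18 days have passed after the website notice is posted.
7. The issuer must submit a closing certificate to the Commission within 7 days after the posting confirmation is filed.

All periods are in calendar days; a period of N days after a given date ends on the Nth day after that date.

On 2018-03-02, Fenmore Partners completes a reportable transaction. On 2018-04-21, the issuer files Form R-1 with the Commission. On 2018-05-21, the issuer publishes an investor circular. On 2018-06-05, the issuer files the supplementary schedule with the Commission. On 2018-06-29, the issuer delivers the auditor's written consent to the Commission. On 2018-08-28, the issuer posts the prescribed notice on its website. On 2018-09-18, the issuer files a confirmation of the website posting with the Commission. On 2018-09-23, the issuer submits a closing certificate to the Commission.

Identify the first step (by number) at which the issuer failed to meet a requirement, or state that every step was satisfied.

None — every step was satisfied

Step 1: the window is 7–52 days after 2018-03-02 (when the transaction closes), so 2018-03-09 through 2018-04-23; done 2018-04-21 — within the window.
Step 2: the earliest permitted date is 14 days after 2018-05-06 (end of the 15-day review period, which began when Form R-1 is filed on 2018-04-21), i.e. 2018-05-20; done 2018-05-21, after the minimum wait.
Step 3: the earliest permitted date is 14 days after 2018-05-21 (when the investor circular is published), i.e. 2018-06-04; done 2018-06-05, after the minimum wait.
Step 4: 21 days after 2018-06-25 (end of the 20-day objection period, which began when the supplementary schedule is filed on 2018-06-05) is 2018-07-16; done 2018-06-29 — timely.
Step 5: 62 days after 2018-06-29 (when the auditor's consent is delivered) is 2018-08-30; 2018-08-28 is within that limit.
Step 6: the earliest permitted date is 18 days after 2018-08-28 (when the website notice is posted), i.e. 2018-09-15; done 2018-09-18, after the minimum wait.
Step 7: 7 days after 2018-09-18 (when the posting confirmation is filed) is 2018-09-25; 2018-09-23 is within that limit.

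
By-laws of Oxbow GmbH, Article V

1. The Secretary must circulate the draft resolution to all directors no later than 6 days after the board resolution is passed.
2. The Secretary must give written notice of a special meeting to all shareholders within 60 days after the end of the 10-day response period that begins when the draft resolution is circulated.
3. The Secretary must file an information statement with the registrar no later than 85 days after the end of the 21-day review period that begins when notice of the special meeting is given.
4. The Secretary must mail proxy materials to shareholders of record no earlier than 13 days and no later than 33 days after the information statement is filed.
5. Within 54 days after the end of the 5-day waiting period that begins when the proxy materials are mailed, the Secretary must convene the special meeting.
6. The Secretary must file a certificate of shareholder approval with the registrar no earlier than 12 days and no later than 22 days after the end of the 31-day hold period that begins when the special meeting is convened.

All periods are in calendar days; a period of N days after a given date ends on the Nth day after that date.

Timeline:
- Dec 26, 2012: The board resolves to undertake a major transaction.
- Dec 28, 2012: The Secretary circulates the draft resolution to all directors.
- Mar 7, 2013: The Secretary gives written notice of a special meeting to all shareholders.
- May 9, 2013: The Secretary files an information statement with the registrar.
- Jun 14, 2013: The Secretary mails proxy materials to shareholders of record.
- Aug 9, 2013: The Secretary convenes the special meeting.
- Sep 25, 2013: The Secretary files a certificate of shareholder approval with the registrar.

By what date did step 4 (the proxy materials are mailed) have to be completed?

Jun 11, 2013

Step 4 runs from May 9, 2013, when the information statement is filed. The window is 13–33 days after May 9, 2013; it closes on Jun 11, 2013.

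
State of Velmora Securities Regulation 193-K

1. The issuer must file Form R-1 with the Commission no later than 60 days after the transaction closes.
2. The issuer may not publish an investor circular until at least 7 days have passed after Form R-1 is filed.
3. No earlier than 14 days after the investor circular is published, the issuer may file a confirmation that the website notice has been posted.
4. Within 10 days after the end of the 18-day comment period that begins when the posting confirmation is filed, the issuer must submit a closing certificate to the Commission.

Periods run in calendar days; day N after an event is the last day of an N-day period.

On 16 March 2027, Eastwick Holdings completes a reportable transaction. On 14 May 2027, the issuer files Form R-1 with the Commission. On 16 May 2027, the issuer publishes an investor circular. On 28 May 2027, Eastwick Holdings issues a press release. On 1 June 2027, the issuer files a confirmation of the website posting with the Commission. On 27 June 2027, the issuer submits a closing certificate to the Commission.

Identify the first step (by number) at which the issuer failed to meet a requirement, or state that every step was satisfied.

Step 2

(1) due by 16 March 2027 + 60 days = 15 May 2027; completed 14 May 2027, before the deadline.
(2) permitted from 14 May 2027 + 7 days = 21 May 2027 onward; 16 May 2027 is 5 days before the earliest permitted date.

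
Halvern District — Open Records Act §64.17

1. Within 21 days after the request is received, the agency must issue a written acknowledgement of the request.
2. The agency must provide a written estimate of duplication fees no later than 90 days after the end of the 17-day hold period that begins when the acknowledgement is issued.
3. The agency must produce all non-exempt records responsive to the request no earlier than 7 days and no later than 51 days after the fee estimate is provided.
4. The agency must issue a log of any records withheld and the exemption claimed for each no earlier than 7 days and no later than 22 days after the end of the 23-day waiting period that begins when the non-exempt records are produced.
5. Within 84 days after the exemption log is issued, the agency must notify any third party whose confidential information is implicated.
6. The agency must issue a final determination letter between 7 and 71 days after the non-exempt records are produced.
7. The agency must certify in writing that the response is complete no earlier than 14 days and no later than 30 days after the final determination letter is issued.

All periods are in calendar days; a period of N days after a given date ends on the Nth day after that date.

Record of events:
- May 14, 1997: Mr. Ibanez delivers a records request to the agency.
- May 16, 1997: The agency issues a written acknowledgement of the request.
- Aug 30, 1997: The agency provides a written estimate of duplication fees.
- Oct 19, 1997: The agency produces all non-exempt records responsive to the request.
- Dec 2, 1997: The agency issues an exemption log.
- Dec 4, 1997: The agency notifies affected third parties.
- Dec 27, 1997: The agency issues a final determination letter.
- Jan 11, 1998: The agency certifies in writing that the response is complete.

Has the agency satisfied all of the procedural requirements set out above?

Yes

Step 1 — counting 21 days from May 14, 1997 (when the request is received) gives a deadline of Jun 4, 1997; completed May 16, 1997, before the deadline.
Step 2 — counting 90 days from Jun 2, 1997 (end of the 17-day hold period, which began when the acknowledgement is issued on May 16, 1997) gives a deadline of Aug 31, 1997; completed Aug 30, 1997, before the deadline.
Step 3 — 7 and 51 days from Aug 30, 1997 (when the fee estimate is provided) are Sep 6, 1997 and Oct 20, 1997 respectively; done Oct 19, 1997, which is between those dates.
Step 4 — 7 and 22 days from Nov 11, 1997 (end of the 23-day waiting period, which began when the non-exempt records are produced on Oct 19, 1997) are Nov 18, 1997 and Dec 3, 1997 respectively; done Dec 2, 1997, which is between those dates.
Step 5 — counting 84 days from Dec 2, 1997 (when the exemption log is issued) gives a deadline of Feb 24, 1998; done Dec 4, 1997 — timely.
Step 6 — 7 and 71 days from Oct 19, 1997 (when the non-exempt records are produced) are Oct 26, 1997 and Dec 29, 1997 respectively; done Dec 27, 1997 — within the window.
Step 7 — 14 and 30 days from Dec 27, 1997 (when the final determination letter is issued) are Jan 10, 1998 and Jan 26, 1998 respectively; Jan 11, 1998 falls inside that range.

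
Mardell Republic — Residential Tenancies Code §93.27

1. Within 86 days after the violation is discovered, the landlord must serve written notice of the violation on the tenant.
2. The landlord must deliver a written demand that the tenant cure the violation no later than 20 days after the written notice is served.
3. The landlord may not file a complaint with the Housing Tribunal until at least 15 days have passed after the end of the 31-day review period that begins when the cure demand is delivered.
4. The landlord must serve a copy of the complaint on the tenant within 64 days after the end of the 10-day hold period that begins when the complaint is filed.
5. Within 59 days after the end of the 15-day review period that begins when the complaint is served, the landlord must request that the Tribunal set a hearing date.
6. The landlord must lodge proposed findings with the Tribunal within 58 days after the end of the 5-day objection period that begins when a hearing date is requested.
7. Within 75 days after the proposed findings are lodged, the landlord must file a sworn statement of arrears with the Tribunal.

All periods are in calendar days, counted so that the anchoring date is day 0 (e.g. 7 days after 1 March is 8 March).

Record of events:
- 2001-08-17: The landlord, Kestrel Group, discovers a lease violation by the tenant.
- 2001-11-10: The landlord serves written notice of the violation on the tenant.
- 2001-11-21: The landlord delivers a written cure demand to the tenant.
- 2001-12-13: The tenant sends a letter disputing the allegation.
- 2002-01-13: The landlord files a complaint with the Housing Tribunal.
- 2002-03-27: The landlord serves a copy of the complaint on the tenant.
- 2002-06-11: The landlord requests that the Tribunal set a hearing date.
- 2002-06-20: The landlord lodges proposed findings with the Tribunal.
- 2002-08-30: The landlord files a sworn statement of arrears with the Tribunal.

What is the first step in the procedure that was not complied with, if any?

(1) due by 2001-08-17 + 86 days = 2001-11-11; done 2001-11-10 — timely.
(2) due by 2001-11-10 + 20 days = 2001-11-30; 2001-11-21 is within that limit.
(3) permitted from 2001-12-22 + 15 days = 2002-01-06 onward; done 2002-01-13, after the minimum wait.
(4) due by 2002-01-23 + 64 days = 2002-03-28; completed 2002-03-27, before the deadline.
(5) due by 2002-04-11 + 59 days = 2002-06-09; not done until 2002-06-11, 2 days after the deadline.

Step 5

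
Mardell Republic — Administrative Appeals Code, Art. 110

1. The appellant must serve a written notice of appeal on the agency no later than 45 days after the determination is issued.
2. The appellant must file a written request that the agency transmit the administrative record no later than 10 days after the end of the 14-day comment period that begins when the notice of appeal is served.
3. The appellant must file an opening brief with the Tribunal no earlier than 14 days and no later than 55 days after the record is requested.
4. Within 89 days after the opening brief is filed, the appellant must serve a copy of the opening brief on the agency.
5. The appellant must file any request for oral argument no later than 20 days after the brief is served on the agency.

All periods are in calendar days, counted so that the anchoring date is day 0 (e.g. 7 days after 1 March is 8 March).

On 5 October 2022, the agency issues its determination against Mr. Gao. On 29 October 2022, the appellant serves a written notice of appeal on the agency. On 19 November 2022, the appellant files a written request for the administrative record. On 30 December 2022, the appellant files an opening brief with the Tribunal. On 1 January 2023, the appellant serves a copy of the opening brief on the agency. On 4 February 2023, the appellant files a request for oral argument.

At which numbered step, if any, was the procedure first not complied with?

Step 1 — counting 45 days from 5 October 2022 (when the determination is issued) gives a deadline of 19 November 2022; completed 29 October 2022, before the deadline.
Step 2 — counting 10 days from 12 November 2022 (end of the 14-day comment period, which began when the notice of appeal is served on 29 October 2022) gives a deadline of 22 November 2022; completed 19 November 2022, before the deadline.
Step 3 — 14 and 55 days from 19 November 2022 (when the record is requested) are 3 December 2022 and 13 January 2023 respectively; done 30 December 2022 — within the window.
Step 4 — counting 89 days from 30 December 2022 (when the opening brief is filed) gives a deadline of 29 March 2023; completed 1 January 2023, before the deadline.
Step 5 — counting 20 days from 1 January 2023 (when the brief is served on the agency) gives a deadline of 21 January 2023; not done until 4 February 2023, 14 days after the deadline.
That is the first point of non-compliance.

Step 5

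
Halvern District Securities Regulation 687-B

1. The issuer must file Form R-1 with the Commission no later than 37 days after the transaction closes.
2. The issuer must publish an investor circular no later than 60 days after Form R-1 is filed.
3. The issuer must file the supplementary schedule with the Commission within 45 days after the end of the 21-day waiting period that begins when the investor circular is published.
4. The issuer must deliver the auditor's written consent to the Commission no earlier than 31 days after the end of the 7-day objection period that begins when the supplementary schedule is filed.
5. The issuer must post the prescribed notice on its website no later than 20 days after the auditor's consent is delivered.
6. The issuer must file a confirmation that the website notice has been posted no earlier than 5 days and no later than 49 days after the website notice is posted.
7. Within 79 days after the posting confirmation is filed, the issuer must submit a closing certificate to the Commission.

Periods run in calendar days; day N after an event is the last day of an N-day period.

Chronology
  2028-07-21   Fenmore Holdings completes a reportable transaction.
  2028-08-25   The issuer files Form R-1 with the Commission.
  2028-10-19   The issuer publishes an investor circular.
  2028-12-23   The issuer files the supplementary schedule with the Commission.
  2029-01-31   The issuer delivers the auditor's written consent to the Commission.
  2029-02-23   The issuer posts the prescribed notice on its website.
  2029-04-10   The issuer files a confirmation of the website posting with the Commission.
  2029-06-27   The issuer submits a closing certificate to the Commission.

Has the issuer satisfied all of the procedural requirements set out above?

No

(1) due by 2028-07-21 + 37 days = 2028-08-27; done 2028-08-25 — timely.
(2) due by 2028-08-25 + 60 days = 2028-10-24; completed 2028-10-19, before the deadline.
(3) due by 2028-11-09 + 45 days = 2028-12-24; 2028-12-23 is within that limit.
(4) permitted from 2028-12-30 + 31 days = 2029-01-30 onward; done 2029-01-31, after the minimum wait.
(5) due by 2029-01-31 + 20 days = 2029-02-20; not done until 2029-02-23, 3 days after the deadline.
The analysis stops there.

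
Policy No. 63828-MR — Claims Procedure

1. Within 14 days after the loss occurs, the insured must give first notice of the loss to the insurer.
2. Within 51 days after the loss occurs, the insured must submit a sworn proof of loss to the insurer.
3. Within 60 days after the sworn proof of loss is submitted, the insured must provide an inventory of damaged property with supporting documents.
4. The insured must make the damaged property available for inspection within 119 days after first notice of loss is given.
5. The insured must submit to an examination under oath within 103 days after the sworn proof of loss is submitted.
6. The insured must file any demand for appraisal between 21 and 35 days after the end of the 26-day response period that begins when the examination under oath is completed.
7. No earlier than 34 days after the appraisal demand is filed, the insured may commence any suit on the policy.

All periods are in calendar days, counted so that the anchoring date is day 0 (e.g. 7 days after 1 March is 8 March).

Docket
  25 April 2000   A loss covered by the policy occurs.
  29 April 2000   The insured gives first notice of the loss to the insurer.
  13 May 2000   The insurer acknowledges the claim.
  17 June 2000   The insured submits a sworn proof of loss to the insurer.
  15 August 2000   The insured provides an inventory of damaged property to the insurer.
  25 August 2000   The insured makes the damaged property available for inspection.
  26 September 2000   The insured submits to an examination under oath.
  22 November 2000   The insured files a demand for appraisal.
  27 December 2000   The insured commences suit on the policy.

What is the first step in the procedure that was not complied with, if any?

Step 1 — counting 14 days from 25 April 2000 (when the loss occurs) gives a deadline of 9 May 2000; 29 April 2000 is within that limit.
Step 2 — counting 51 days from 25 April 2000 (when the loss occurs) gives a deadline of 15 June 2000; done 17 June 2000 — 2 days late.
The analysis stops there.

Step 2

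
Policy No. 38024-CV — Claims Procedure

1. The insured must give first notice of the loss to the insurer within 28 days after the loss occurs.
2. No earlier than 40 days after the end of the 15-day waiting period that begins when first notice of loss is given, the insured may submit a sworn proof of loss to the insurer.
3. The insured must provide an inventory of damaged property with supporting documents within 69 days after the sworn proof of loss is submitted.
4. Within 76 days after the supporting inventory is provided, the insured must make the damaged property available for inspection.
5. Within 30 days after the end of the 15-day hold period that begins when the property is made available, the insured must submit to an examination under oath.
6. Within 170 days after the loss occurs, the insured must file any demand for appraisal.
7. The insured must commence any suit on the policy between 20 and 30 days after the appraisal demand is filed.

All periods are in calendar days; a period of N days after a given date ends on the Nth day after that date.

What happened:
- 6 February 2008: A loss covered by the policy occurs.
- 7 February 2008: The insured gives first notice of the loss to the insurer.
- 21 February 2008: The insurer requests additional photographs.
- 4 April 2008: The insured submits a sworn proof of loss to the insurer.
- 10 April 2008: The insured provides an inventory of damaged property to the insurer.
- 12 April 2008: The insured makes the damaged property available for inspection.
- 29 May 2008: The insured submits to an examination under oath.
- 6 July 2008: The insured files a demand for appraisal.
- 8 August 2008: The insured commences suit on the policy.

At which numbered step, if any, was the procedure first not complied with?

Step 5

Step 1: 28 days after 6 February 2008 (when the loss occurs) is 5 March 2008; completed 7 February 2008, before the deadline.
Step 2: the earliest permitted date is 40 days after 22 February 2008 (end of the 15-day waiting period, which began when first notice of loss is given on 7 February 2008), i.e. 2 April 2008; done 4 April 2008, after the minimum wait.
Step 3: 69 days after 4 April 2008 (when the sworn proof of loss is submitted) is 12 June 2008; done 10 April 2008 — timely.
Step 4: 76 days after 10 April 2008 (when the supporting inventory is provided) is 25 June 2008; 12 April 2008 is within that limit.
Step 5: 30 days after 27 April 2008 (end of the 15-day hold period, which began when the property is made available on 12 April 2008) is 27 May 2008; done 29 May 2008 — 2 days late.
No need to go further; step 5 was not satisfied.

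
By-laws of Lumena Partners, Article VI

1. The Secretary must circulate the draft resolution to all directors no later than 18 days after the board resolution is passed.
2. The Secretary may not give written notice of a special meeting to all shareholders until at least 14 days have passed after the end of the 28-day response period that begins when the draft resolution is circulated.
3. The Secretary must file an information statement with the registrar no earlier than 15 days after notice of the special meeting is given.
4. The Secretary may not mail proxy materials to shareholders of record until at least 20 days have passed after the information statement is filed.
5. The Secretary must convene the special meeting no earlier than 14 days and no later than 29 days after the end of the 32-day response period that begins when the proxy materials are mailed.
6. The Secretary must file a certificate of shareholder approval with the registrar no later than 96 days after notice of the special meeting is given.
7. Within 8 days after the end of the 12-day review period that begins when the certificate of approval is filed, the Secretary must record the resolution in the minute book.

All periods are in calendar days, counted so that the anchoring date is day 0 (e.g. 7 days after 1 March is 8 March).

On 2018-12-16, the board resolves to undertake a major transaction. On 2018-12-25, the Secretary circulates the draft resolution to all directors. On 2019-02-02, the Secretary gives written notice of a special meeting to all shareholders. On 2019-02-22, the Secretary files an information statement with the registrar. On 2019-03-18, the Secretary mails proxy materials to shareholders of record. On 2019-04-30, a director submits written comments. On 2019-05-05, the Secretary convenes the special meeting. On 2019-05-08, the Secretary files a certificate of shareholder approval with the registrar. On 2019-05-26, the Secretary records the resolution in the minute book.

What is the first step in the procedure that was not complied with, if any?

Step 1 — counting 18 days from 2018-12-16 (when the board resolution is passed) gives a deadline of 2019-01-03; done 2018-12-25 — timely.
Step 2 — must wait 14 days from 2019-01-22 (end of the 28-day response period, which began when the draft resolution is circulated on 2018-12-25), so not before 2019-02-05; acted on 2019-02-02, 3 days prematurely.

Step 2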